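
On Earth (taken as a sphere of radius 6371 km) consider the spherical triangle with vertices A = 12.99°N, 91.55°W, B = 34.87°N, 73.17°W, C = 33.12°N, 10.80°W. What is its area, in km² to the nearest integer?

Side lengths (central angles): a = 0.8879, b = 1.3140, c = 0.4796 rad; semiperimeter s = 1.3407.
By l'Huilier's theorem, tan(E/4) = √[tan(s/2) tan((s−a)/2) tan((s−b)/2) tan((s−c)/2)], giving spherical excess E = 0.1339 rad.
Area = E·R² = 0.1339 × (6371)² ≈ 5436350 km².

5436350 km²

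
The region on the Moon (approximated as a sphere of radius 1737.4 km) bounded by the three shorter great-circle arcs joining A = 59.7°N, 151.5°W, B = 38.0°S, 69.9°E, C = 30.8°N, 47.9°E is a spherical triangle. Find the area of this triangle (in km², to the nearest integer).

Side lengths (central angles): a = 1.2531, b = 1.5375, c = 2.5495 rad; semiperimeter s = 2.6701.
By l'Huilier's theorem, tan(E/4) = √[tan(s/2) tan((s−a)/2) tan((s−b)/2) tan((s−c)/2)], giving spherical excess E = 1.4172 rad.
Area = E·R² = 1.4172 × (1737.4)² ≈ 4277952 km².

4277952 km²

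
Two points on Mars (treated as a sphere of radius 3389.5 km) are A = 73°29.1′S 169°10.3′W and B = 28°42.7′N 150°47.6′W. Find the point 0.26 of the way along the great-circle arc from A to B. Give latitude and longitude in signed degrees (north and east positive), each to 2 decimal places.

-47.16°, -158.34°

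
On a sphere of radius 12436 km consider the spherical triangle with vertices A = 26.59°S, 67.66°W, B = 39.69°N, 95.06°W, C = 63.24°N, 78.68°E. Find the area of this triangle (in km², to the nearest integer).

153586144 km²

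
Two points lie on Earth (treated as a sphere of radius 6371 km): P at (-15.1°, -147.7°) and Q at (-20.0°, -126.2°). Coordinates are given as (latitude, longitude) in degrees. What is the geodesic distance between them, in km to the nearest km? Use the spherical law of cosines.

2342 km

With latitudes φ₁ = -15.100°, φ₂ = -20.000° and longitude difference Δλ = 21.500°:
cos c = sin φ₁ sin φ₂ + cos φ₁ cos φ₂ cos Δλ = (-0.2605)(-0.3420) + (0.9655)(0.9397)(0.9304) = 0.93322,
so c = arccos(0.93322) = 0.36753 rad.
Distance = R·c = 6371 × 0.3675 ≈ 2342 km.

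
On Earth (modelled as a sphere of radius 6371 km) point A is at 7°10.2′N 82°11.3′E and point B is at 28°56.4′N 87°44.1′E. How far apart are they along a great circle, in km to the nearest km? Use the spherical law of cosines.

With latitudes φ₁ = 7.170°, φ₂ = 28.940° and longitude difference Δλ = 5.547°:
cos c = sin φ₁ sin φ₂ + cos φ₁ cos φ₂ cos Δλ = (0.1248)(0.4839) + (0.9922)(0.8751)(0.9953) = 0.92461,
so c = arccos(0.92461) = 0.39077 rad.
Distance = R·c = 6371 × 0.3908 ≈ 2490 km.

2490 km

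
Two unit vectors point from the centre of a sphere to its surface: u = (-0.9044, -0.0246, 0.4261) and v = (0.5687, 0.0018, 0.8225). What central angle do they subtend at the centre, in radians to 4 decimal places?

1.7354 rad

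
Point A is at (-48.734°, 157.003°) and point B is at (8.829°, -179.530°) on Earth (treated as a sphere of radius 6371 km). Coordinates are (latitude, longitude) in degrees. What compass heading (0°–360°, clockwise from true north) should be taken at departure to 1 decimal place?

26.7°

With φ₁ = -0.8506, φ₂ = 0.1541, Δλ = 0.4096 rad, the forward-azimuth formula gives
θ = atan2( sin Δλ cos φ₂ , cos φ₁ sin φ₂ − sin φ₁ cos φ₂ cos Δλ ) = atan2(0.3935, 0.7825) = 26.70°.
So the initial bearing is 26.7°.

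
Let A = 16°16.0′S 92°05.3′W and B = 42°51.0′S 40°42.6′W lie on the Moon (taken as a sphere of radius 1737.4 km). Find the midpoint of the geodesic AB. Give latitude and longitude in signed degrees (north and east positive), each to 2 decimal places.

-32.13°, -70.09°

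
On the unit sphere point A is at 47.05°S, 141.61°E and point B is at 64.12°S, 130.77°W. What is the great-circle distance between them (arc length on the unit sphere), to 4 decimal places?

In radians: φ₁ = -0.8212, φ₂ = -1.1191, Δλ = 87.620° = 1.5293 rad.
Haversine: a = sin²(Δφ/2) + cos φ₁ cos φ₂ sin²(Δλ/2) = 0.0220 + (0.6814)(0.4365)(0.4792) = 0.16455.
Central angle c = 2·arcsin(√a) = 0.83539 rad.
On the unit sphere the arc length equals the central angle: 0.8354.

0.8354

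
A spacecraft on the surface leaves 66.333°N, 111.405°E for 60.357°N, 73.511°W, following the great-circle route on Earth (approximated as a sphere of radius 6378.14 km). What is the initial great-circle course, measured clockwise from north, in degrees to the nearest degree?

3°

With φ₁ = 1.1577, φ₂ = 1.0534, Δλ = 3.0558 rad, the forward-azimuth formula gives
θ = atan2( sin Δλ cos φ₂ , cos φ₁ sin φ₂ − sin φ₁ cos φ₂ cos Δλ ) = atan2(0.0424, 0.8002) = 3.03°.
So the initial bearing is 3°.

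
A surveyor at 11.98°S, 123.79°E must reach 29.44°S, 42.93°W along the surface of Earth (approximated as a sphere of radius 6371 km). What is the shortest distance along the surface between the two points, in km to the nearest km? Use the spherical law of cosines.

15194 km

In radians: φ₁ = -0.2091, φ₂ = -0.5138, Δλ = -166.720° = -2.9098 rad.
cos c = sin φ₁ sin φ₂ + cos φ₁ cos φ₂ cos Δλ = (-0.2076)(-0.4915) + (0.9782)(0.8709)(-0.9733) = -0.72710,
so c = arccos(-0.72710) = 2.38488 rad.
Distance = R·c = 6371 × 2.3849 ≈ 15194 km.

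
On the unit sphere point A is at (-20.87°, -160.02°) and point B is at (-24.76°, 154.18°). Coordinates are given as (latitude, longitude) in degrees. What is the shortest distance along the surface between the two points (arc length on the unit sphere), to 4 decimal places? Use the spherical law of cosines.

0.7366

In radians: φ₁ = -0.3643, φ₂ = -0.4321, Δλ = -45.800° = -0.7994 rad.
cos c = sin φ₁ sin φ₂ + cos φ₁ cos φ₂ cos Δλ = (-0.3562)(-0.4188) + (0.9344)(0.9081)(0.6972) = 0.74074,
so c = arccos(0.74074) = 0.73662 rad.
On the unit sphere the arc length equals the central angle: 0.7366.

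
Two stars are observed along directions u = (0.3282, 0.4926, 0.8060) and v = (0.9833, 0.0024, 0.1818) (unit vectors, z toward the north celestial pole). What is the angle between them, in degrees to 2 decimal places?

u·v = 0.4704; |u| = 1.0000, |v| = 1.0000.
cos θ = (u·v)/(|u||v|) = 0.4704, so θ = 61.94°.

61.94°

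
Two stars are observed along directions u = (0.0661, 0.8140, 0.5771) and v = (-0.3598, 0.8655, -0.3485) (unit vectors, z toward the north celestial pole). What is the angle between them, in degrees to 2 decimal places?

61.34°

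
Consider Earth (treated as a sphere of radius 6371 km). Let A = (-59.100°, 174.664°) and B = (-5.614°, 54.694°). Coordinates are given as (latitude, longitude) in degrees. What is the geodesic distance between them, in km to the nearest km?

Let φ₁ = -1.0315 rad, φ₂ = -0.0980 rad, and Δλ = -2.0939 rad.
cos c = sin φ₁ sin φ₂ + cos φ₁ cos φ₂ cos Δλ = (-0.8581)(-0.0978) + (0.5135)(0.9952)(-0.4995) = -0.17137,
so c = arccos(-0.17137) = 1.74301 rad.
Distance = R·c = 6371 × 1.7430 ≈ 11105 km.

11105 km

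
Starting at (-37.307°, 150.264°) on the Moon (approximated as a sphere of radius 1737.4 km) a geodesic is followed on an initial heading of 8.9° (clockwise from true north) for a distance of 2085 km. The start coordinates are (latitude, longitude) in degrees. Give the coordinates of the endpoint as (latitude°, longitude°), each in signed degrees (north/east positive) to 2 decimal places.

30.85°, 159.93°

Angular distance δ = d/R = 2085/1737.4 = 1.20007 rad; initial bearing θ = 0.1553 rad.
sin φ₂ = sin φ₁ cos δ + cos φ₁ sin δ cos θ = (-0.6061)(0.3623) + (0.7954)(0.9321)(0.9880) = 0.5129, so φ₂ = 30.85°.
Δλ = atan2(sin θ sin δ cos φ₁, cos δ − sin φ₁ sin φ₂) = atan2(0.1147, 0.6731) = 9.670°.
λ₂ = 150.264° + 9.670° = 159.93°.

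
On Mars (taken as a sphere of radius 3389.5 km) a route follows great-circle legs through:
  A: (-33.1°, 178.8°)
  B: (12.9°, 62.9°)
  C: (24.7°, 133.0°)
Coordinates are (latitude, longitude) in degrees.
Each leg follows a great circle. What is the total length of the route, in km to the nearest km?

10965 km

Leg A→B: central angle 2.0699 rad, distance 7015.8 km.
Leg B→C: central angle 1.1650 rad, distance 3948.9 km.
Total: 7015.8 + 3948.9 ≈ 10965 km.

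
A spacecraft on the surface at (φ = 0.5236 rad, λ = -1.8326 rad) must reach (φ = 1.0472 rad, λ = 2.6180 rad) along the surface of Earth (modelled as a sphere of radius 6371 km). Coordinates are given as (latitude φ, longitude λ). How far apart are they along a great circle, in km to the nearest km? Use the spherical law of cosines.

7926 km

In radians: φ₁ = 0.5236, φ₂ = 1.0472, Δλ = -104.999° = -1.8326 rad.
cos c = sin φ₁ sin φ₂ + cos φ₁ cos φ₂ cos Δλ = (0.5000)(0.8660) + (0.8660)(0.5000)(-0.2588) = 0.32095,
so c = arccos(0.32095) = 1.24407 rad.
Distance = R·c = 6371 × 1.2441 ≈ 7926 km.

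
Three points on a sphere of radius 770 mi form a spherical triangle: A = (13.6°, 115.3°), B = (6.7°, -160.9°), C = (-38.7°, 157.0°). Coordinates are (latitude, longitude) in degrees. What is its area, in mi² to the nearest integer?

431066 mi²

Side lengths (central angles): a = 1.0447, b = 1.1381, c = 1.4387 rad; semiperimeter s = 1.8108.
By l'Huilier's theorem, tan(E/4) = √[tan(s/2) tan((s−a)/2) tan((s−b)/2) tan((s−c)/2)], giving spherical excess E = 0.7270 rad.
Area = E·R² = 0.7270 × (770)² ≈ 431066 mi².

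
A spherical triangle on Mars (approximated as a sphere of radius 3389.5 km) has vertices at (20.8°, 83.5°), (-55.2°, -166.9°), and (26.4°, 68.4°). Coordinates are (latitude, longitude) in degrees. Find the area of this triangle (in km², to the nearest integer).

2855490 km²

Side lengths (central angles): a = 2.2865, b = 0.2603, c = 2.0607 rad; semiperimeter s = 2.3037.
By l'Huilier's theorem, tan(E/4) = √[tan(s/2) tan((s−a)/2) tan((s−b)/2) tan((s−c)/2)], giving spherical excess E = 0.2485 rad.
Area = E·R² = 0.2485 × (3389.5)² ≈ 2855490 km².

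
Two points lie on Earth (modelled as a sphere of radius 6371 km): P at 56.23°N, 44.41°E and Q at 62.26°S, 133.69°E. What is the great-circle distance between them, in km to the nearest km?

15244 km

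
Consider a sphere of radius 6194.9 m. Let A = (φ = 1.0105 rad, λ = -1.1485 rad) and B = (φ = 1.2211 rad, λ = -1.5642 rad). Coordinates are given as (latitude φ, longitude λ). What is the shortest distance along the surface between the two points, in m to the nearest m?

Let φ₁ = 1.0105 rad, φ₂ = 1.2211 rad, and Δλ = -0.4157 rad.
cos c = sin φ₁ sin φ₂ + cos φ₁ cos φ₂ cos Δλ = (0.8471)(0.9395) + (0.5314)(0.3426)(0.9148) = 0.96240,
so c = arccos(0.96240) = 0.27510 rad.
Distance = R·c = 6194.9 × 0.2751 ≈ 1704 m.

1704 m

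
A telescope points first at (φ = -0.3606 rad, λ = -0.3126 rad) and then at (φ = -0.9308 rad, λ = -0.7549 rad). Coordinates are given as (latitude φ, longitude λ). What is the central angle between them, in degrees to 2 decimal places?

Let φ₁ = -0.3606 rad, φ₂ = -0.9308 rad, and Δλ = -0.4423 rad.
cos c = sin φ₁ sin φ₂ + cos φ₁ cos φ₂ cos Δλ = (-0.3528)(-0.8021) + (0.9357)(0.5972)(0.9038) = 0.78802,
so c = arccos(0.78802) = 0.66321 rad.
So the angular separation is 38.00°.

38.00°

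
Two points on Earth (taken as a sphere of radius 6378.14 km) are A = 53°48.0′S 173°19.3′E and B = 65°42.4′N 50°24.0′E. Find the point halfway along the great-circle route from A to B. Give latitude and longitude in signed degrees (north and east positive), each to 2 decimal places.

Central angle δ = 2.6211 rad. Interpolating on the sphere with fraction f = 0.5:
P = [sin((1−f)δ)·A + sin(fδ)·B] / sin δ = 1.9430·A + 1.9430·B in Cartesian coordinates,
giving P = (-0.6302, 0.7494, 0.2030), i.e. latitude 11.71°, longitude 130.06°.

11.71°, 130.06°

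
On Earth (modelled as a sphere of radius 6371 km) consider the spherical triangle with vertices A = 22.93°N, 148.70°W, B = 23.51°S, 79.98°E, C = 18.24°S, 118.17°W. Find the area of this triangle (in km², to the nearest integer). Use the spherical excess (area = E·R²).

Side lengths (central angles): a = 2.3500, b = 0.8873, c = 2.3646 rad; semiperimeter s = 2.8010.
By l'Huilier's theorem, tan(E/4) = √[tan(s/2) tan((s−a)/2) tan((s−b)/2) tan((s−c)/2)], giving spherical excess E = 2.2991 rad.
Area = E·R² = 2.2991 × (6371)² ≈ 93319074 km².

93319074 km²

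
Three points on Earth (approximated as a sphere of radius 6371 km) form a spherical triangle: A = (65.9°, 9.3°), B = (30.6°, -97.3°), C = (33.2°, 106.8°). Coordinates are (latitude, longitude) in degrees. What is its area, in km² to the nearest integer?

33242032 km²

Side lengths (central angles): a = 1.9592, b = 1.0982, c = 1.1980 rad; semiperimeter s = 2.1277.
By l'Huilier's theorem, tan(E/4) = √[tan(s/2) tan((s−a)/2) tan((s−b)/2) tan((s−c)/2)], giving spherical excess E = 0.8190 rad.
Area = E·R² = 0.8190 × (6371)² ≈ 33242032 km².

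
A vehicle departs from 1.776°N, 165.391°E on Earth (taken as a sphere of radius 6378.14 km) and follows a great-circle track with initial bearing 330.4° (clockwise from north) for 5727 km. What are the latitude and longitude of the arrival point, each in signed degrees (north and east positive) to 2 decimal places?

Angular distance δ = d/R = 5727/6378.14 = 0.89791 rad; initial bearing θ = 5.7666 rad.
sin φ₂ = sin φ₁ cos δ + cos φ₁ sin δ cos θ = (0.0310)(0.6232) + (0.9995)(0.7820)(0.8695) = 0.6990, so φ₂ = 44.34°.
Δλ = atan2(sin θ sin δ cos φ₁, cos δ − sin φ₁ sin φ₂) = atan2(-0.3861, 0.6016) = -32.692°.
λ₂ = 165.391° − 32.692° = 132.70°.

44.34°, 132.70°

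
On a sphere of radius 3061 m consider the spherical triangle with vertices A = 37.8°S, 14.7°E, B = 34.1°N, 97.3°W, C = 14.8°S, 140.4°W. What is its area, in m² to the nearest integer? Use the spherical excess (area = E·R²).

21177453 m²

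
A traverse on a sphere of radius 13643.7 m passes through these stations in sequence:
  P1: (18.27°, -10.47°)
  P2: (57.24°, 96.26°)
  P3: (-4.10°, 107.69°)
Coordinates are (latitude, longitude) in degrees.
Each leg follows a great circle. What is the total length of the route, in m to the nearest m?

34622 m

Leg P1→P2: central angle 1.4548 rad, distance 19849.1 m.
Leg P2→P3: central angle 1.0827 rad, distance 14772.6 m.
Total: 19849.1 + 14772.6 ≈ 34622 m.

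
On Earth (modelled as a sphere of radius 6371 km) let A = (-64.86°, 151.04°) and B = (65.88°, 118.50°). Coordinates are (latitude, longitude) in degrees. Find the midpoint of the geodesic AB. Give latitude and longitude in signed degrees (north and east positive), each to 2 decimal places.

Central angle δ = 2.3184 rad. Interpolating on the sphere with fraction f = 0.5:
P = [sin((1−f)δ)·A + sin(fδ)·B] / sin δ = 1.2498·A + 1.2498·B in Cartesian coordinates,
giving P = (-0.7082, 0.7059, 0.0093), i.e. latitude 0.53°, longitude 135.09°.

0.53°, 135.09°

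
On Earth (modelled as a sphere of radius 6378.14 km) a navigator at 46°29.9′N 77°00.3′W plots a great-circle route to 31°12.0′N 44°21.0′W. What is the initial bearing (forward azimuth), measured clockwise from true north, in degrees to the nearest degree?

110°

Δλ = 32.655° = 0.5699 rad.
y = sin Δλ · cos φ₂ = (0.5396)(0.8554) = 0.4615
x = cos φ₁ sin φ₂ − sin φ₁ cos φ₂ cos Δλ = (0.6884)(0.5180) − (0.7254)(0.8554)(0.8419) = -0.1658
θ = atan2(y, x) = 109.76°, so the bearing is 110°.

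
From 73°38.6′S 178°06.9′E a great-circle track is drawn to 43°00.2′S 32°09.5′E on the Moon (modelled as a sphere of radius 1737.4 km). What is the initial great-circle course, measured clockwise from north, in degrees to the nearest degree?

With φ₁ = -1.2853, φ₂ = -0.7505, Δλ = -2.5474 rad, the forward-azimuth formula gives
θ = atan2( sin Δλ cos φ₂ , cos φ₁ sin φ₂ − sin φ₁ cos φ₂ cos Δλ ) = atan2(-0.4094, -0.7735) = -152.11°.
Adding 360° brings this into [0°, 360°): 208°.

208°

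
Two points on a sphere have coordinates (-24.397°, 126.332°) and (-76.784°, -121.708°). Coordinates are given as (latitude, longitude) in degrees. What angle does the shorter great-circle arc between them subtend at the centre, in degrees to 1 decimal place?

71.1°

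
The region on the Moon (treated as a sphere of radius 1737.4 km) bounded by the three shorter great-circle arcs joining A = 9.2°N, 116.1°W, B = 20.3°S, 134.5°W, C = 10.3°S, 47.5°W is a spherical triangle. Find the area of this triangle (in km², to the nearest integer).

Side lengths (central angles): a = 1.4602, b = 1.2389, c = 0.6041 rad; semiperimeter s = 1.6516.
By l'Huilier's theorem, tan(E/4) = √[tan(s/2) tan((s−a)/2) tan((s−b)/2) tan((s−c)/2)], giving spherical excess E = 0.4468 rad.
Area = E·R² = 0.4468 × (1737.4)² ≈ 1348814 km².

1348814 km²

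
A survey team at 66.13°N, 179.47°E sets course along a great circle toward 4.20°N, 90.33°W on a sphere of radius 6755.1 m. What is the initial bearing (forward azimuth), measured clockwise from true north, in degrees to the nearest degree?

Δλ = 90.200° = 1.5743 rad.
y = sin Δλ · cos φ₂ = (1.0000)(0.9973) = 0.9973
x = cos φ₁ sin φ₂ − sin φ₁ cos φ₂ cos Δλ = (0.4047)(0.0732) − (0.9145)(0.9973)(-0.0035) = 0.0328
θ = atan2(y, x) = 88.12°, so the bearing is 88°.

88°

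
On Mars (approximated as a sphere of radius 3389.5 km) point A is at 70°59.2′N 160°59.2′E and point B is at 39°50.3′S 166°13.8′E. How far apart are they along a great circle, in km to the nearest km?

6560 km

Let φ₁ = 1.2390 rad, φ₂ = -0.6953 rad, and Δλ = 0.0915 rad.
cos c = sin φ₁ sin φ₂ + cos φ₁ cos φ₂ cos Δλ = (0.9454)(-0.6406) + (0.3258)(0.7679)(0.9958) = -0.35656,
so c = arccos(-0.35656) = 1.93538 rad.
Distance = R·c = 3389.5 × 1.9354 ≈ 6560 km.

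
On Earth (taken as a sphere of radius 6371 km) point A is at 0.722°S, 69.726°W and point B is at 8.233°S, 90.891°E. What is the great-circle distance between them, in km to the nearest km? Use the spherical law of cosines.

With latitudes φ₁ = -0.722°, φ₂ = -8.233° and longitude difference Δλ = 160.617°:
cos c = sin φ₁ sin φ₂ + cos φ₁ cos φ₂ cos Δλ = (-0.0126)(-0.1432) + (0.9999)(0.9897)(-0.9433) = -0.93172,
so c = arccos(-0.93172) = 2.76992 rad.
Distance = R·c = 6371 × 2.7699 ≈ 17647 km.

17647 km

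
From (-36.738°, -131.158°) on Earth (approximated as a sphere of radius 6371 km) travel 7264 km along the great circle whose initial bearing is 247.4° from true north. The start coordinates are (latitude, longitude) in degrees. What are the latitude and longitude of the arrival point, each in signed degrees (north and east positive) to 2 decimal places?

Angular distance δ = d/R = 7264/6371 = 1.14017 rad; initial bearing θ = 4.3179 rad.
sin φ₂ = sin φ₁ cos δ + cos φ₁ sin δ cos θ = (-0.5982)(0.4174) + (0.8014)(0.9087)(-0.3843) = -0.5295, so φ₂ = -31.97°.
Δλ = atan2(sin θ sin δ cos φ₁, cos δ − sin φ₁ sin φ₂) = atan2(-0.6723, 0.1007) = -81.482°.
λ₂ = -131.158° − 81.482° = -212.64° → 147.36° after wrapping to (−180°, 180°].

-31.97°, 147.36°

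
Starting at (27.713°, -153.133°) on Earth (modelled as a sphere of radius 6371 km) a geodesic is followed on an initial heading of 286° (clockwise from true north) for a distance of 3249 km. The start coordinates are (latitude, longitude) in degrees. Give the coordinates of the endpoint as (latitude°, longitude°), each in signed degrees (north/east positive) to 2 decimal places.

Angular distance δ = d/R = 3249/6371 = 0.50997 rad; initial bearing θ = 4.9916 rad.
sin φ₂ = sin φ₁ cos δ + cos φ₁ sin δ cos θ = (0.4650)(0.8728) + (0.8853)(0.4881)(0.2756) = 0.5250, so φ₂ = 31.67°.
Δλ = atan2(sin θ sin δ cos φ₁, cos δ − sin φ₁ sin φ₂) = atan2(-0.4154, 0.6286) = -33.458°.
λ₂ = -153.133° − 33.458° = -186.59° → 173.41° after wrapping to (−180°, 180°].

31.67°, 173.41°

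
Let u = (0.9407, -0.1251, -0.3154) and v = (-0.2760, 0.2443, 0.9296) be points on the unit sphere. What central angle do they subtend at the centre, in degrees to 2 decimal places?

u·v = -0.5834; |u| = 1.0000, |v| = 1.0000.
cos θ = (u·v)/(|u||v|) = -0.5834, so θ = 125.69°.

125.69°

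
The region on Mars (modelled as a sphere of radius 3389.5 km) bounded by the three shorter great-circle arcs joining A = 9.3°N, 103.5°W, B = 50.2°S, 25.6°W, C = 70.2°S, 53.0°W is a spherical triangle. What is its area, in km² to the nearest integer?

Side lengths (central angles): a = 0.4144, b = 1.5102, c = 1.5625 rad; semiperimeter s = 1.7435.
By l'Huilier's theorem, tan(E/4) = √[tan(s/2) tan((s−a)/2) tan((s−b)/2) tan((s−c)/2)], giving spherical excess E = 0.3970 rad.
Area = E·R² = 0.3970 × (3389.5)² ≈ 4560766 km².

4560766 km²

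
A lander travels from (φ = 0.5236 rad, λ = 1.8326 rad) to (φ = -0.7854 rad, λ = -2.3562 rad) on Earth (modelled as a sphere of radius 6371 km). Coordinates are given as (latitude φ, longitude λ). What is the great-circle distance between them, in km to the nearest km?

14598 km

With latitudes φ₁ = 30.000°, φ₂ = -45.000° and longitude difference Δλ = 119.999°:
cos c = sin φ₁ sin φ₂ + cos φ₁ cos φ₂ cos Δλ = (0.5000)(-0.7071) + (0.8660)(0.7071)(-0.5000) = -0.65974,
so c = arccos(-0.65974) = 2.29126 rad.
Distance = R·c = 6371 × 2.2913 ≈ 14598 km.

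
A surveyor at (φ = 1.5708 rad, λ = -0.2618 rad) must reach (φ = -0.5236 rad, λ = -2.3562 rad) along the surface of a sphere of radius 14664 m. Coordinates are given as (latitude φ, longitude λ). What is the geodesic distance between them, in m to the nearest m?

In radians: φ₁ = 1.5708, φ₂ = -0.5236, Δλ = -120.000° = -2.0944 rad.
cos c = sin φ₁ sin φ₂ + cos φ₁ cos φ₂ cos Δλ = (1.0000)(-0.5000) + (-0.0000)(0.8660)(-0.5000) = -0.50000,
so c = arccos(-0.50000) = 2.09439 rad.
Distance = R·c = 14664 × 2.0944 ≈ 30712 m.

30712 m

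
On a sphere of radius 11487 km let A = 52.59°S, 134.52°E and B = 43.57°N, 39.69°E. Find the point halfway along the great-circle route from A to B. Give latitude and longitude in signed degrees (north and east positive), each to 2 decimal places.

-6.62°, 81.64°

Central angle δ = 2.1951 rad. Interpolating on the sphere with fraction f = 0.5:
P = [sin((1−f)δ)·A + sin(fδ)·B] / sin δ = 1.0970·A + 1.0970·B in Cartesian coordinates,
giving P = (0.1443, 0.9828, -0.1153), i.e. latitude -6.62°, longitude 81.64°.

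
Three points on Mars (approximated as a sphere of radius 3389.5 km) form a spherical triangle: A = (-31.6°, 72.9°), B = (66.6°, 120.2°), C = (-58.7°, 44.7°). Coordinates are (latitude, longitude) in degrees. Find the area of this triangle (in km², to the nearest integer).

2257855 km²

Side lengths (central angles): a = 2.3928, b = 0.5778, c = 1.8250 rad; semiperimeter s = 2.3978.
By l'Huilier's theorem, tan(E/4) = √[tan(s/2) tan((s−a)/2) tan((s−b)/2) tan((s−c)/2)], giving spherical excess E = 0.1965 rad.
Area = E·R² = 0.1965 × (3389.5)² ≈ 2257855 km².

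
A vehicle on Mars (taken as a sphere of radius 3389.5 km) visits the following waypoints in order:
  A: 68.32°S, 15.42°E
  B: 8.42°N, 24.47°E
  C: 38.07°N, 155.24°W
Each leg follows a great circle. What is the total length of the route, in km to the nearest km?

12454 km

Leg A→B: central angle 1.3440 rad, distance 4555.6 km.
Leg B→C: central angle 2.3302 rad, distance 7898.1 km.
Total: 4555.6 + 7898.1 ≈ 12454 km.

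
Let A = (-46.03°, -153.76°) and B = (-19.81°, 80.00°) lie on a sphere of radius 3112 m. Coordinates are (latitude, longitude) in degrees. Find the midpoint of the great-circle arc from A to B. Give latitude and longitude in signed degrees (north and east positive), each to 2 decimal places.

Central angle δ = 1.7135 rad. Interpolating on the sphere with fraction f = 0.5:
P = [sin((1−f)δ)·A + sin(fδ)·B] / sin δ = 0.7635·A + 0.7635·B in Cartesian coordinates,
giving P = (-0.3507, 0.4730, -0.8082), i.e. latitude -53.92°, longitude 126.55°.

-53.92°, 126.55°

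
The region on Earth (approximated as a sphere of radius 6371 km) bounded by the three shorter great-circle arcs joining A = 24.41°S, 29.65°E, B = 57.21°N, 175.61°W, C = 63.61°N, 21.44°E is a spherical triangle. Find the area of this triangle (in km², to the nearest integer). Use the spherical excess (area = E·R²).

Side lengths (central angles): a = 1.0205, b = 1.5404, c = 2.4872 rad; semiperimeter s = 2.5240.
By l'Huilier's theorem, tan(E/4) = √[tan(s/2) tan((s−a)/2) tan((s−b)/2) tan((s−c)/2)], giving spherical excess E = 0.6740 rad.
Area = E·R² = 0.6740 × (6371)² ≈ 27359371 km².

27359371 km²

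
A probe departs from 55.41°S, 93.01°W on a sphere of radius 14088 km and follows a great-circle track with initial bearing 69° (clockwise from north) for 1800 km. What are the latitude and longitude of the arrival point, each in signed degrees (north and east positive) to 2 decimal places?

Angular distance δ = d/R = 1800/14088 = 0.12777 rad; initial bearing θ = 1.2043 rad.
sin φ₂ = sin φ₁ cos δ + cos φ₁ sin δ cos θ = (-0.8232)(0.9918) + (0.5677)(0.1274)(0.3584) = -0.7906, so φ₂ = -52.24°.
Δλ = atan2(sin θ sin δ cos φ₁, cos δ − sin φ₁ sin φ₂) = atan2(0.0675, 0.3410) = 11.202°.
λ₂ = -93.010° + 11.202° = -81.81°.

-52.24°, -81.81°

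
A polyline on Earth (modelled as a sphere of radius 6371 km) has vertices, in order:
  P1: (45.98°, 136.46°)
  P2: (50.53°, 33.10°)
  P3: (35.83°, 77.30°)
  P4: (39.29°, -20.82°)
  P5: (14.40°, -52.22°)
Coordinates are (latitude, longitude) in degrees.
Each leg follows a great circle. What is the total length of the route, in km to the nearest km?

23193 km

Leg P1→P2: central angle 1.1006 rad, distance 7012.1 km.
Leg P2→P3: central angle 0.6070 rad, distance 3867.1 km.
Leg P3→P4: central angle 1.2849 rad, distance 8185.8 km.
Leg P4→P5: central angle 0.6479 rad, distance 4128.0 km.
Total: 7012.1 + 3867.1 + 8185.8 + 4128.0 ≈ 23193 km.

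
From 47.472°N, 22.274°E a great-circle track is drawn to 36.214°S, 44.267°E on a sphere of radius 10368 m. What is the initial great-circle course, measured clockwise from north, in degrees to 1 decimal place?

Δλ = 21.993° = 0.3839 rad.
y = sin Δλ · cos φ₂ = (0.3745)(0.8068) = 0.3021
x = cos φ₁ sin φ₂ − sin φ₁ cos φ₂ cos Δλ = (0.6760)(-0.5908) − (0.7369)(0.8068)(0.9272) = -0.9507
θ = atan2(y, x) = 162.37°, so the bearing is 162.4°.

162.4°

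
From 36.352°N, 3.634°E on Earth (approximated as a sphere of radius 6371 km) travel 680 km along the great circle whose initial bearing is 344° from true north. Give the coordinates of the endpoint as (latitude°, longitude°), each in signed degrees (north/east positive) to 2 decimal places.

Angular distance δ = d/R = 680/6371 = 0.10673 rad; initial bearing θ = 6.0039 rad.
sin φ₂ = sin φ₁ cos δ + cos φ₁ sin δ cos θ = (0.5927)(0.9943) + (0.8054)(0.1065)(0.9613) = 0.6718, so φ₂ = 42.21°.
Δλ = atan2(sin θ sin δ cos φ₁, cos δ − sin φ₁ sin φ₂) = atan2(-0.0236, 0.5961) = -2.272°.
λ₂ = 3.634° − 2.272° = 1.36°.

42.21°, 1.36°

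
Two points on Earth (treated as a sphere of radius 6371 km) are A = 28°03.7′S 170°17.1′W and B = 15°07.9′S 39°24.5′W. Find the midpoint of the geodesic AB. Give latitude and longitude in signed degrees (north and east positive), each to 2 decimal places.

-43.46°, -99.24°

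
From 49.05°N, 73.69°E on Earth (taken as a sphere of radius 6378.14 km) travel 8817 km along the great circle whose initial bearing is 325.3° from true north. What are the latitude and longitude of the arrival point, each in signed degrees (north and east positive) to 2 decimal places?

42.13°, -57.37°

Angular distance δ = d/R = 8817/6378.14 = 1.38238 rad; initial bearing θ = 5.6776 rad.
sin φ₂ = sin φ₁ cos δ + cos φ₁ sin δ cos θ = (0.7553)(0.1873) + (0.6554)(0.9823)(0.8221) = 0.6708, so φ₂ = 42.13°.
Δλ = atan2(sin θ sin δ cos φ₁, cos δ − sin φ₁ sin φ₂) = atan2(-0.3665, -0.3193) = -131.064°.
λ₂ = 73.690° − 131.064° = -57.37°.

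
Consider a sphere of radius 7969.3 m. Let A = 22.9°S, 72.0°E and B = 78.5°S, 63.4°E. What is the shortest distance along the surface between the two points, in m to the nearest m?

With latitudes φ₁ = -22.900°, φ₂ = -78.500° and longitude difference Δλ = -8.600°:
Haversine: a = sin²(Δφ/2) + cos φ₁ cos φ₂ sin²(Δλ/2) = 0.2175 + (0.9212)(0.1994)(0.0056) = 0.21855.
Central angle c = 2·arcsin(√a) = 0.97290 rad.
Distance = R·c = 7969.3 × 0.9729 ≈ 7753 m.

7753 m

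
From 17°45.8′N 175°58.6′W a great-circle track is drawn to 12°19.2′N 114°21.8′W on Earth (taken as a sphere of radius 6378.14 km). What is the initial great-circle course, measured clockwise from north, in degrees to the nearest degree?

Δλ = 61.613° = 1.0754 rad.
y = sin Δλ · cos φ₂ = (0.8798)(0.9770) = 0.8595
x = cos φ₁ sin φ₂ − sin φ₁ cos φ₂ cos Δλ = (0.9523)(0.2134) − (0.3051)(0.9770)(0.4754) = 0.0615
θ = atan2(y, x) = 85.91°, so the bearing is 86°.

86°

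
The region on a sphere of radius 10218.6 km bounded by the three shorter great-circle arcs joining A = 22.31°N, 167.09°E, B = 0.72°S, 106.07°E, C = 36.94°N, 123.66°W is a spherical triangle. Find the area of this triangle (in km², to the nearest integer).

Side lengths (central angles): a = 2.1225, b = 1.0586, c = 1.1114 rad; semiperimeter s = 2.1462.
By l'Huilier's theorem, tan(E/4) = √[tan(s/2) tan((s−a)/2) tan((s−b)/2) tan((s−c)/2)], giving spherical excess E = 0.3458 rad.
Area = E·R² = 0.3458 × (10218.6)² ≈ 36110535 km².

36110535 km²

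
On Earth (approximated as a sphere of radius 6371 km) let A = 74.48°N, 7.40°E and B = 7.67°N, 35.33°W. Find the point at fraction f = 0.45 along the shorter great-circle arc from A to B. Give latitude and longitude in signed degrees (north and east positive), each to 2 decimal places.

The central angle between A and B is δ = 1.2415 rad.
With f = 0.45, the slerp weights are sin((1−f)δ)/sin δ = 0.6668 and sin(fδ)/sin δ = 0.5602.
Weighted sum of the unit vectors: (0.6668)·(0.2653,0.0345,0.9635) + (0.5602)·(0.8085,-0.5731,0.1335) = (0.6298, -0.2981, 0.7173).
Converting back: φ = atan2(z, √(x²+y²)) = 45.83°, λ = atan2(y, x) = -25.32°.

45.83°, -25.32°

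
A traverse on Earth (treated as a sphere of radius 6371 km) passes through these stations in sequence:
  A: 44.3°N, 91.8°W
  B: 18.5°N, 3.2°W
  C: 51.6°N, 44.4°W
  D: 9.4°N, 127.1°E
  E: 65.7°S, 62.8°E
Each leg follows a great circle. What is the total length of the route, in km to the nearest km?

36632 km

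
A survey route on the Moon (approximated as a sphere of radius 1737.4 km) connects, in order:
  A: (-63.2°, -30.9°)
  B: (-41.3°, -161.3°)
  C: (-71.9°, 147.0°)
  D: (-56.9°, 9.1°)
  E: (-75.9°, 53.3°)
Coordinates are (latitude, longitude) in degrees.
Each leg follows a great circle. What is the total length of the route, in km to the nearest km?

Leg A→B: central angle 1.1922 rad, distance 2071.4 km.
Leg B→C: central angle 0.6888 rad, distance 1196.8 km.
Leg C→D: central angle 0.8361 rad, distance 1452.6 km.
Leg D→E: central angle 0.4327 rad, distance 751.7 km.
Total: 2071.4 + 1196.8 + 1452.6 + 751.7 ≈ 5472 km.

5472 km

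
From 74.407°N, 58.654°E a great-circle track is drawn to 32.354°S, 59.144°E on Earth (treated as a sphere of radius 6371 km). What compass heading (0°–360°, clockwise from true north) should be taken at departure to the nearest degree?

180°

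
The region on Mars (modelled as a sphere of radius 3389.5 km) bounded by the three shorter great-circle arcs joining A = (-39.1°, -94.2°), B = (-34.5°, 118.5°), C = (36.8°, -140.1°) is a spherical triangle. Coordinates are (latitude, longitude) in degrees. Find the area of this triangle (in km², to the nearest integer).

Side lengths (central angles): a = 2.0598, b = 1.5161, c = 1.7528 rad; semiperimeter s = 2.6643.
By l'Huilier's theorem, tan(E/4) = √[tan(s/2) tan((s−a)/2) tan((s−b)/2) tan((s−c)/2)], giving spherical excess E = 2.2702 rad.
Area = E·R² = 2.2702 × (3389.5)² ≈ 26081564 km².

26081564 km²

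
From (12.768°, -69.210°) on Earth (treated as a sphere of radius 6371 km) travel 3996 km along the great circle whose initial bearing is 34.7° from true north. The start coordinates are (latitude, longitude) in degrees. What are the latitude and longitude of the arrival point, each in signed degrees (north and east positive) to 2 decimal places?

40.51°, -43.14°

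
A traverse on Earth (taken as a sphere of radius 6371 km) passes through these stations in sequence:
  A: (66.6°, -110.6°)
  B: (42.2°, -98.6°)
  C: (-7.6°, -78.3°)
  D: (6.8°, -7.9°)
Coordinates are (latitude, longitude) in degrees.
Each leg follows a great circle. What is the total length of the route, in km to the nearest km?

Leg A→B: central angle 0.4412 rad, distance 2810.7 km.
Leg B→C: central angle 0.9275 rad, distance 5909.0 km.
Leg C→D: central angle 1.2509 rad, distance 7969.2 km.
Total: 2810.7 + 5909.0 + 7969.2 ≈ 16689 km.

16689 km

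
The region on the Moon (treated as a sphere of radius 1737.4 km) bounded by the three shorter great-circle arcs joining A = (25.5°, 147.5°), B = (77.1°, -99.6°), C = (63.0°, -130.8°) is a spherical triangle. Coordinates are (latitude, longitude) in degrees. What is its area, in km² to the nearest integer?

554835 km²

Side lengths (central angles): a = 0.3004, b = 1.1121, c = 1.2226 rad; semiperimeter s = 1.3176.
By l'Huilier's theorem, tan(E/4) = √[tan(s/2) tan((s−a)/2) tan((s−b)/2) tan((s−c)/2)], giving spherical excess E = 0.1838 rad.
Area = E·R² = 0.1838 × (1737.4)² ≈ 554835 km².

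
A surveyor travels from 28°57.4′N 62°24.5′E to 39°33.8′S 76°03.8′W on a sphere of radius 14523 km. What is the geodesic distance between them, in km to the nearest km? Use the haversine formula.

36608 km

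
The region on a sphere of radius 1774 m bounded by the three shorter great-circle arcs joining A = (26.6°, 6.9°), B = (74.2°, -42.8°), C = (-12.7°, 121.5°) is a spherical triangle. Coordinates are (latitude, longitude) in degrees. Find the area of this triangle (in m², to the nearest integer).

5086225 m²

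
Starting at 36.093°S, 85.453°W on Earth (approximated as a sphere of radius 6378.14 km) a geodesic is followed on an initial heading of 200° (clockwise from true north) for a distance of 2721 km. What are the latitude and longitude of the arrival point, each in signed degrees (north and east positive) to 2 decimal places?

-58.27°, -101.06°

Angular distance δ = d/R = 2721/6378.14 = 0.42661 rad; initial bearing θ = 3.4907 rad.
sin φ₂ = sin φ₁ cos δ + cos φ₁ sin δ cos θ = (-0.5891)(0.9104) + (0.8081)(0.4138)(-0.9397) = -0.8505, so φ₂ = -58.27°.
Δλ = atan2(sin θ sin δ cos φ₁, cos δ − sin φ₁ sin φ₂) = atan2(-0.1144, 0.4093) = -15.609°.
λ₂ = -85.453° − 15.609° = -101.06°.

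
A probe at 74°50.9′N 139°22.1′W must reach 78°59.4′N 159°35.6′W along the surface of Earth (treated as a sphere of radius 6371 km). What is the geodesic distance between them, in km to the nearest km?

680 km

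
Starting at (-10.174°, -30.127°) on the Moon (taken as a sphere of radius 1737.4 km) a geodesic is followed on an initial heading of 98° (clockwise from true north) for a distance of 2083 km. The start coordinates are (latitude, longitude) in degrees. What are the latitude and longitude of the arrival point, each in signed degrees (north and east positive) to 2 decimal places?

Angular distance δ = d/R = 2083/1737.4 = 1.19892 rad; initial bearing θ = 1.7104 rad.
sin φ₂ = sin φ₁ cos δ + cos φ₁ sin δ cos θ = (-0.1766)(0.3634) + (0.9843)(0.9316)(-0.1392) = -0.1918, so φ₂ = -11.06°.
Δλ = atan2(sin θ sin δ cos φ₁, cos δ − sin φ₁ sin φ₂) = atan2(0.9081, 0.3295) = 70.057°.
λ₂ = -30.127° + 70.057° = 39.93°.

-11.06°, 39.93°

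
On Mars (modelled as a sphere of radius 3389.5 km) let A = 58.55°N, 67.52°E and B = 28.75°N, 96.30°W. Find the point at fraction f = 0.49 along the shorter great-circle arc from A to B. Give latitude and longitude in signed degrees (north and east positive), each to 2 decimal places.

74.02°, -73.67°

The central angle between A and B is δ = 1.5998 rad.
With f = 0.49, the slerp weights are sin((1−f)δ)/sin δ = 0.7286 and sin(fδ)/sin δ = 0.7063.
Weighted sum of the unit vectors: (0.7286)·(0.1995,0.4821,0.8531) + (0.7063)·(-0.0962,-0.8714,0.4810) = (0.0774, -0.2642, 0.9613).
Converting back: φ = atan2(z, √(x²+y²)) = 74.02°, λ = atan2(y, x) = -73.67°.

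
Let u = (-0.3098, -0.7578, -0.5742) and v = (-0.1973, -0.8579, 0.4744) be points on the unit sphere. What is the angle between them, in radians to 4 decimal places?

1.1165 rad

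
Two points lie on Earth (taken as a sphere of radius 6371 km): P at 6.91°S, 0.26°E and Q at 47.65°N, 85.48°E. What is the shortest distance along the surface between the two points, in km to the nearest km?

10219 km

With latitudes φ₁ = -6.910°, φ₂ = 47.650° and longitude difference Δλ = 85.220°:
cos c = sin φ₁ sin φ₂ + cos φ₁ cos φ₂ cos Δλ = (-0.1203)(0.7390) + (0.9927)(0.6737)(0.0833) = -0.03319,
so c = arccos(-0.03319) = 1.60399 rad.
Distance = R·c = 6371 × 1.6040 ≈ 10219 km.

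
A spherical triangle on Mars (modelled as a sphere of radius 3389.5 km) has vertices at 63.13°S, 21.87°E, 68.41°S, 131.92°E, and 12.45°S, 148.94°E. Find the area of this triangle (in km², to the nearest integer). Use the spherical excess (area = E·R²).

2043037 km²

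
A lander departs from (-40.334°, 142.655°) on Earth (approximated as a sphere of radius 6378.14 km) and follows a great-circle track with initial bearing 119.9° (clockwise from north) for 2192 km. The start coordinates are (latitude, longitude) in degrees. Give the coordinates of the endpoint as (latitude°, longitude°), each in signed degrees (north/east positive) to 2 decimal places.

Angular distance δ = d/R = 2192/6378.14 = 0.34367 rad; initial bearing θ = 2.0926 rad.
sin φ₂ = sin φ₁ cos δ + cos φ₁ sin δ cos θ = (-0.6472)(0.9415) + (0.7623)(0.3369)(-0.4985) = -0.7374, so φ₂ = -47.51°.
Δλ = atan2(sin θ sin δ cos φ₁, cos δ − sin φ₁ sin φ₂) = atan2(0.2227, 0.4642) = 25.624°.
λ₂ = 142.655° + 25.624° = 168.28°.

-47.51°, 168.28°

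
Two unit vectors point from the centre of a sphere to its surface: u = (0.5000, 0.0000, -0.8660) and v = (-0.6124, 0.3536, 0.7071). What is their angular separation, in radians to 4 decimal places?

2.7352 rad

u·v = -0.9185; |u| = 1.0000, |v| = 1.0000.
cos θ = (u·v)/(|u||v|) = -0.9185, so θ = 2.7352 rad.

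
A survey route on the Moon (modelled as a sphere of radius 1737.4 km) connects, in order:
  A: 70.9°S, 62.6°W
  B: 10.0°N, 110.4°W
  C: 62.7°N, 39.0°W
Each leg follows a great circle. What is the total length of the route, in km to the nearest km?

Leg A→B: central angle 1.5184 rad, distance 2638.1 km.
Leg B→C: central angle 1.2678 rad, distance 2202.7 km.
Total: 2638.1 + 2202.7 ≈ 4841 km.

4841 km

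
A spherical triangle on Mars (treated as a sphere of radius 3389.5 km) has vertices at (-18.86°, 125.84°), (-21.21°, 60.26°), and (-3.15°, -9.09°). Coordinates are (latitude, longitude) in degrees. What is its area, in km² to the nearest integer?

1626652 km²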